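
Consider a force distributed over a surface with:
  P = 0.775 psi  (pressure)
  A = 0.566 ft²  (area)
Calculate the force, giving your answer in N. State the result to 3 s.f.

Rearranging P = F/A for F: F = P·A.
P = 0.775 psi = 5343 Pa; A = 0.566 ft² = 0.05258 m².
F = 281.0 N

281 N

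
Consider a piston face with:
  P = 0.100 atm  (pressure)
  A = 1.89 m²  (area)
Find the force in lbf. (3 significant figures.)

Rearranging: F = P·A.
P = 0.100 atm = 10132 Pa; A = 1.89 m².
F = 19150 N
19150 N × (1 lbf / 4.448 N) = 4305 lbf

4310 lbf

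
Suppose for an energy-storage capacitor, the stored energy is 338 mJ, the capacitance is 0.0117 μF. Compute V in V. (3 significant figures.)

Rearranging E = ½C·V² for V: V = √(2E/C).
E = 338 mJ = 0.3380 J; C = 0.0117 μF = 1.170×10^-8 F.
V = 7601 V  (the unit combination reduces to kg·m²/(A·s³) = V)

7600 V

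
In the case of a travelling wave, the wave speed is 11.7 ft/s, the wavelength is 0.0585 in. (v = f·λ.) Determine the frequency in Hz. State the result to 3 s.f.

2400 Hz

Solving v = f·λ for f: f = v/λ.
v = 11.7 ft/s = 3.566 m/s; λ = 0.0585 in = 0.001486 m.
f = 2400 Hz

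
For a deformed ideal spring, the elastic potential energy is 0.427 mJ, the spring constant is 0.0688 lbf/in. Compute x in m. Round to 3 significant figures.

0.00842 m

Solving U = ½k·x² for x: x = √(2U/k).
U = 0.427 mJ = 4.270×10^-4 J; k = 0.0688 lbf/in = 12.05 N/m.
x = 0.008419 m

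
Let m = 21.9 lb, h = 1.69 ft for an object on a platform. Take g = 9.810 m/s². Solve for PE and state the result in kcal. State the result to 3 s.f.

0.0120 kcal

Directly: PE = mgh.
m = 21.9 lb = 9.934 kg; h = 1.69 ft = 0.5151 m; g = 9.810 m/s².
PE = 50.20 J
50.20 J × (1 kcal / 4184 J) = 0.01200 kcal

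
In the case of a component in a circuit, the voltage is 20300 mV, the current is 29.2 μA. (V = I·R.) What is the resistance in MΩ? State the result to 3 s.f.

Rearranging: R = V/I.
V = 20300 mV = 20.30 V; I = 29.2 μA = 2.920×10^-5 A.
R = 6.952×10^5 Ω
6.952×10^5 Ω × (1 MΩ / 1.000×10^6 Ω) = 0.6952 MΩ

0.695 MΩ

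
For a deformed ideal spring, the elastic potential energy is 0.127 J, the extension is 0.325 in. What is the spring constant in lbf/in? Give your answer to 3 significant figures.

21.3 lbf/in

Rearranging: k = 2U/x².
U = 0.127 J; x = 0.325 in = 0.008255 m.
k = 3727 N/m
3727 N/m × (1 lbf/in / 175.1 N/m) = 21.28 lbf/in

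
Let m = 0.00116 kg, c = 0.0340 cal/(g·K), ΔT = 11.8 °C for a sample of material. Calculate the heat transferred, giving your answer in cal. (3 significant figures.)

Q is given directly by: Q = mcΔT.
m = 0.00116 kg; c = 0.0340 cal/(g·K) = 142.3 J/(kg·K); ΔT = 11.8 °C = 11.80 K.
Q = 1.947 J
1.947 J × (1 cal / 4.184 J) = 0.4654 cal

0.465 cal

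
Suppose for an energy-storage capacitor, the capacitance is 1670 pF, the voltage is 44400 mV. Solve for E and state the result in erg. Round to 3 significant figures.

16.5 erg

E is given directly by: E = ½CV².
C = 1670 pF = 1.670×10^-9 F; V = 44400 mV = 44.40 V.
E = 1.646×10^-6 J
1.646×10^-6 J × (1 erg / 1.000×10^-7 J) = 16.46 erg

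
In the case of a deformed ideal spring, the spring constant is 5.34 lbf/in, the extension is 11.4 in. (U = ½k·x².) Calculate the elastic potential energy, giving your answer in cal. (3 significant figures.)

U is given directly by: U = ½kx².
k = 5.34 lbf/in = 935.2 N/m; x = 11.4 in = 0.2896 m.
U = 39.20 J
39.20 J × (1 cal / 4.184 J) = 9.370 cal

9.37 cal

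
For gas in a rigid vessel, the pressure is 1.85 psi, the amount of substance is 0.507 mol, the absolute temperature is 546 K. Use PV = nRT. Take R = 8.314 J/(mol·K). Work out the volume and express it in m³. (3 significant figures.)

0.180 m³

From the ideal-gas law: V = nRT/P.
P = 1.85 psi = 12755 Pa; n = 0.507 mol; T = 546 K; R = 8.314 J/(mol·K).
V = 0.1804 m³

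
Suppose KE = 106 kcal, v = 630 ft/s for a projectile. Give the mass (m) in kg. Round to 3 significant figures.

24.1 kg

Rearranging KE = ½mv² for m: m = 2·KE/v².
KE = 106 kcal = 4.435×10^5 J; v = 630 ft/s = 192.0 m/s.
m = 24.06 kg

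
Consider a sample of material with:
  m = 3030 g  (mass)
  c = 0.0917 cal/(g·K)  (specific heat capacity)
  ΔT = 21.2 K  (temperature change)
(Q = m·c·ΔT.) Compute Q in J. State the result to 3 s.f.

24600 J

Q is given directly by: Q = mcΔT.
m = 3030 g = 3.030 kg; c = 0.0917 cal/(g·K) = 383.7 J/(kg·K); ΔT = 21.2 K.
Q = 24646 J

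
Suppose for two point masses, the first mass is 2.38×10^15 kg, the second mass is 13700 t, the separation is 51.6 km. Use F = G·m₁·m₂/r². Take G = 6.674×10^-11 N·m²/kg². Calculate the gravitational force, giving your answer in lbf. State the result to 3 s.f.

F is given directly by: F = Gm₁m₂/r².
m₁ = 2.38×10^15 kg; m₂ = 13700 t = 1.370×10^7 kg; r = 51.6 km = 51600 m; G = 6.674×10^-11 N·m²/kg².
F = 817.3 N
817.3 N × (1 lbf / 4.448 N) = 183.7 lbf

184 lbf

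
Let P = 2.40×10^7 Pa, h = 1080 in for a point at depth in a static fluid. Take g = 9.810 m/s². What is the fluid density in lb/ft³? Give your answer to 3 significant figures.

Solving P = ρ·g·h for ρ: ρ = P/(g·h).
P = 2.40×10^7 Pa; h = 1080 in = 27.43 m; g = 9.810 m/s².
ρ = 89184 kg/m³
89184 kg/m³ × (1 lb/ft³ / 16.02 kg/m³) = 5568 lb/ft³

5570 lb/ft³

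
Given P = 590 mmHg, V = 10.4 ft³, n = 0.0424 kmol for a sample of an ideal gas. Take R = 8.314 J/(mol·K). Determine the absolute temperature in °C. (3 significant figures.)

From the ideal-gas law: T = PV/(nR).
P = 590 mmHg = 78660 Pa; V = 10.4 ft³ = 0.2945 m³; n = 0.0424 kmol = 42.40 mol; R = 8.314 J/(mol·K).
T = 65.71 K
65.71 K − 273.15 = -207.4 °C

-207 °C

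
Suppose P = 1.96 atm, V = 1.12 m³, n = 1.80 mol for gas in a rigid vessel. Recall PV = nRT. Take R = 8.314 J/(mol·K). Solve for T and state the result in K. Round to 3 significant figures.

14900 K

From the ideal-gas law: T = PV/(nR).
P = 1.96 atm = 1.986×10^5 Pa; V = 1.12 m³; n = 1.80 mol; R = 8.314 J/(mol·K).
T = 14863 K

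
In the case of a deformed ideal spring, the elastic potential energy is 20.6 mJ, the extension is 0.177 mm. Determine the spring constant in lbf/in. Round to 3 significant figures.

Rearranging U = ½k·x² for k: k = 2U/x².
U = 20.6 mJ = 0.02060 J; x = 0.177 mm = 1.770×10^-4 m.
k = 1.315×10^6 N/m
1.315×10^6 N/m × (1 lbf/in / 175.1 N/m) = 7509 lbf/in

7510 lbf/in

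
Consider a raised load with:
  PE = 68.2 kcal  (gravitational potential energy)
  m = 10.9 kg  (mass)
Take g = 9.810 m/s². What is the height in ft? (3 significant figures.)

8760 ft

Rearranging: h = PE/(m·g).
PE = 68.2 kcal = 2.853×10^5 J; m = 10.9 kg; g = 9.810 m/s².
h = 2669 m
2669 m × (1 ft / 0.3048 m) = 8755 ft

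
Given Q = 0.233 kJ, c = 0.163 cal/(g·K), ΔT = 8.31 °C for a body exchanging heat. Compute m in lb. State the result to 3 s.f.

0.0906 lb

Rearranging Q = m·c·ΔT for m: m = Q/(c·ΔT).
Q = 0.233 kJ = 233.0 J; c = 0.163 cal/(g·K) = 682.0 J/(kg·K); ΔT = 8.31 °C = 8.310 K.
m = 0.04111 kg
0.04111 kg × (1 lb / 0.4536 kg) = 0.09064 lb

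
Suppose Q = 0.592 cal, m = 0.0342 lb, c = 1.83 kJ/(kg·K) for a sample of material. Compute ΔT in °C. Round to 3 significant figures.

Rearranging Q = m·c·ΔT for ΔT: ΔT = Q/(m·c).
Q = 0.592 cal = 2.477 J; m = 0.0342 lb = 0.01551 kg; c = 1.83 kJ/(kg·K) = 1830 J/(kg·K).
ΔT = 0.08725 K
Since 1 °C = 1 K, 0.08725 °C.

0.0873 °C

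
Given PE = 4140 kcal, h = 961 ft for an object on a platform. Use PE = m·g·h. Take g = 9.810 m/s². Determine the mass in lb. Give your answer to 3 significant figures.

13300 lb

Rearranging: m = PE/(g·h).
PE = 4140 kcal = 1.732×10^7 J; h = 961 ft = 292.9 m; g = 9.810 m/s².
m = 6028 kg
6028 kg × (1 lb / 0.4536 kg) = 13290 lb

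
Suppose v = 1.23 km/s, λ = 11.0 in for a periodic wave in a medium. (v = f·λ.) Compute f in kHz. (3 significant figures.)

Rearranging v = f·λ for f: f = v/λ.
v = 1.23 km/s = 1230 m/s; λ = 11.0 in = 0.2794 m.
f = 4402 Hz
4402 Hz × (1 kHz / 1000 Hz) = 4.402 kHz

4.40 kHz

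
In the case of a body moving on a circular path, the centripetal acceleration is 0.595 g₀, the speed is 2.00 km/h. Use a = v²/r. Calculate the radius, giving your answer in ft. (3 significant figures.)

Rearranging a = v²/r for r: r = v²/a.
a = 0.595 g₀ = 5.835 m/s²; v = 2.00 km/h = 0.5556 m/s.
r = 0.05290 m
0.05290 m × (1 ft / 0.3048 m) = 0.1735 ft

0.174 ft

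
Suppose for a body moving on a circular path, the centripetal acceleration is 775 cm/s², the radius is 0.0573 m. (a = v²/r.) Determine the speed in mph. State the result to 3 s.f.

1.49 mph

Solving a = v²/r for v: v = √(a·r).
a = 775 cm/s² = 7.750 m/s²; r = 0.0573 m.
v = 0.6664 m/s
0.6664 m/s × (1 mph / 0.4470 m/s) = 1.491 mph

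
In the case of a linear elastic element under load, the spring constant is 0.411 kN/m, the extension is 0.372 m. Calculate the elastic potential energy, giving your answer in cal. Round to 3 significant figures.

6.80 cal

U is given directly by: U = ½kx².
k = 0.411 kN/m = 411.0 N/m; x = 0.372 m.
U = 28.44 J
28.44 J × (1 cal / 4.184 J) = 6.797 cal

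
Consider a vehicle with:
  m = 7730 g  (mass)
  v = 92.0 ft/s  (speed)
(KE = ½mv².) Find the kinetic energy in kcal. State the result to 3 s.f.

0.726 kcal

KE is given directly by: KE = ½mv².
m = 7730 g = 7.730 kg; v = 92.0 ft/s = 28.04 m/s.
KE = 3039 J  (the unit combination reduces to kg·m²/s² = J)
3039 J × (1 kcal / 4184 J) = 0.7264 kcal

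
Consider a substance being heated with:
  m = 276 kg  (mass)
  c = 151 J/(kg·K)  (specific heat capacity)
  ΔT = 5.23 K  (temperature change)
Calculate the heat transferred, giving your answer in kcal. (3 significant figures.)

Q is given directly by: Q = mcΔT.
m = 276 kg; c = 151 J/(kg·K); ΔT = 5.23 K.
Q = 2.180×10^5 J
2.180×10^5 J × (1 kcal / 4184 J) = 52.10 kcal

52.1 kcal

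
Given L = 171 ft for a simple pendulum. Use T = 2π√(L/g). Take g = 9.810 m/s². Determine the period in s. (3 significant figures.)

14.5 s

T is given directly by: T = 2π√(L/g).
L = 171 ft = 52.12 m; g = 9.810 m/s².
T = 14.48 s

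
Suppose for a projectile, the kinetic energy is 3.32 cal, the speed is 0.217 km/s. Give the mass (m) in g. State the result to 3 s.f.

Rearranging: m = 2·KE/v².
KE = 3.32 cal = 13.89 J; v = 0.217 km/s = 217.0 m/s.
m = 5.900×10^-4 kg
5.900×10^-4 kg × (1 g / 0.001000 kg) = 0.5900 g

0.590 g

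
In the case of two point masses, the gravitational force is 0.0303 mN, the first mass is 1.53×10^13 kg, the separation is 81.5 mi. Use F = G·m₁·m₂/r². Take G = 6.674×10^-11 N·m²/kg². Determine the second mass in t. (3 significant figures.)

0.510 t

Rearranging: m₂ = F·r²/(G·m₁).
F = 0.0303 mN = 3.030×10^-5 N; m₁ = 1.53×10^13 kg; r = 81.5 mi = 1.312×10^5 m; G = 6.674×10^-11 N·m²/kg².
m₂ = 510.5 kg
510.5 kg × (1 t / 1000 kg) = 0.5105 t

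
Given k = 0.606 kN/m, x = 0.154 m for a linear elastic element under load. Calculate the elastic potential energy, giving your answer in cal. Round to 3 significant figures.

U is given directly by: U = ½kx².
k = 0.606 kN/m = 606.0 N/m; x = 0.154 m.
U = 7.186 J
7.186 J × (1 cal / 4.184 J) = 1.717 cal

1.72 cal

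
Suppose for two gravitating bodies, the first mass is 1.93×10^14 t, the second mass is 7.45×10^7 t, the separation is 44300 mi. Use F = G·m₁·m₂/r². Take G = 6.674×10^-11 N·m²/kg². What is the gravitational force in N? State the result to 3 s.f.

189 N

F is given directly by: F = Gm₁m₂/r².
m₁ = 1.93×10^14 t = 1.930×10^17 kg; m₂ = 7.45×10^7 t = 7.450×10^10 kg; r = 44300 mi = 7.129×10^7 m; G = 6.674×10^-11 N·m²/kg².
F = 188.8 N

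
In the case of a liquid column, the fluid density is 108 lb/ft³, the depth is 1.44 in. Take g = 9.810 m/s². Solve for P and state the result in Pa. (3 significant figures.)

P is given directly by: P = ρgh.
ρ = 108 lb/ft³ = 1730 kg/m³; h = 1.44 in = 0.03658 m; g = 9.810 m/s².
P = 620.7 Pa  (the unit combination reduces to kg/(m·s²) = Pa)

621 Pa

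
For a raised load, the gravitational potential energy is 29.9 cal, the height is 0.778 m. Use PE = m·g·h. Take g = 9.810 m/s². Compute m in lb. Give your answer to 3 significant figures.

36.1 lb

Solving PE = m·g·h for m: m = PE/(g·h).
PE = 29.9 cal = 125.1 J; h = 0.778 m; g = 9.810 m/s².
m = 16.39 kg
16.39 kg × (1 lb / 0.4536 kg) = 36.14 lb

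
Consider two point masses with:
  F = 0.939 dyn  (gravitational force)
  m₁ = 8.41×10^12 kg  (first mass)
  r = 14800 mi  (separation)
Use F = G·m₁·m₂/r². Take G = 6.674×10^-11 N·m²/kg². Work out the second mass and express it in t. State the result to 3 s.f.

From Newton's law of gravitation: m₂ = F·r²/(G·m₁).
F = 0.939 dyn = 9.390×10^-6 N; m₁ = 8.41×10^12 kg; r = 14800 mi = 2.382×10^7 m; G = 6.674×10^-11 N·m²/kg².
m₂ = 9.491×10^6 kg
9.491×10^6 kg × (1 t / 1000 kg) = 9491 t

9490 t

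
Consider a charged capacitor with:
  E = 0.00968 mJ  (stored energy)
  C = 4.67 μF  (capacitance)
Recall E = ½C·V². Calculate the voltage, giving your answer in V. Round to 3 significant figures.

2.04 V

Solving E = ½C·V² for V: V = √(2E/C).
E = 0.00968 mJ = 9.680×10^-6 J; C = 4.67 μF = 4.670×10^-6 F.
V = 2.036 V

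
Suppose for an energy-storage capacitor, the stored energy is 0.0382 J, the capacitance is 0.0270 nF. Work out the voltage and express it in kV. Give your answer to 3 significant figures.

Rearranging: V = √(2E/C).
E = 0.0382 J; C = 0.0270 nF = 2.700×10^-11 F.
V = 53194 V
53194 V × (1 kV / 1000 V) = 53.19 kV

53.2 kV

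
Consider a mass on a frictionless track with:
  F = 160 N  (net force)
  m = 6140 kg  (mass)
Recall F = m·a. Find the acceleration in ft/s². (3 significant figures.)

0.0855 ft/s²

Solving F = m·a for a: a = F/m.
F = 160 N; m = 6140 kg.
a = 0.02606 m/s²
0.02606 m/s² × (1 ft/s² / 0.3048 m/s²) = 0.08549 ft/s²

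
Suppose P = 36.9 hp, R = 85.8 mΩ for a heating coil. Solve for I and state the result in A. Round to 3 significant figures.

Rearranging: I = √(P/R).
P = 36.9 hp = 27516 W; R = 85.8 mΩ = 0.08580 Ω.
I = 566.3 A

566 A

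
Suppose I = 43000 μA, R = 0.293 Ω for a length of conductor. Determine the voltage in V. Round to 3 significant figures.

0.0126 V

V is given directly by: V = IR.
I = 43000 μA = 0.04300 A; R = 0.293 Ω.
V = 0.01260 V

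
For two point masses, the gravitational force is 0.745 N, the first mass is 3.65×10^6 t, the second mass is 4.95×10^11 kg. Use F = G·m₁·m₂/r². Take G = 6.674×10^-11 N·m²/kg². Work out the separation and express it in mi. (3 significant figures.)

250 mi

Rearranging F = G·m₁·m₂/r² for r: r = √(G·m₁m₂/F).
F = 0.745 N; m₁ = 3.65×10^6 t = 3.650×10^9 kg; m₂ = 4.95×10^11 kg; G = 6.674×10^-11 N·m²/kg².
r = 4.023×10^5 m
4.023×10^5 m × (1 mi / 1609 m) = 250.0 mi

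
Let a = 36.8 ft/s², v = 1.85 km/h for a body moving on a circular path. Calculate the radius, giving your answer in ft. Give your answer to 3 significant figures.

0.0772 ft

Solving a = v²/r for r: r = v²/a.
a = 36.8 ft/s² = 11.22 m/s²; v = 1.85 km/h = 0.5139 m/s.
r = 0.02354 m
0.02354 m × (1 ft / 0.3048 m) = 0.07724 ft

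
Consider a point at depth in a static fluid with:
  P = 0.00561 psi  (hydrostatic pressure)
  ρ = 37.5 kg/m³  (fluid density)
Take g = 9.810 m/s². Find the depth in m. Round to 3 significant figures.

Solving P = ρ·g·h for h: h = P/(ρ·g).
P = 0.00561 psi = 38.68 Pa; ρ = 37.5 kg/m³; g = 9.810 m/s².
h = 0.1051 m

0.105 m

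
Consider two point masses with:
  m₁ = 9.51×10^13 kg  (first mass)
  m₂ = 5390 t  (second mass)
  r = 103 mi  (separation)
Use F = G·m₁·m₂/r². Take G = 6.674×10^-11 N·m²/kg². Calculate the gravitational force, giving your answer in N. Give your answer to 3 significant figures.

F is given directly by: F = Gm₁m₂/r².
m₁ = 9.51×10^13 kg; m₂ = 5390 t = 5.390×10^6 kg; r = 103 mi = 1.658×10^5 m; G = 6.674×10^-11 N·m²/kg².
F = 1.245 N  (the unit combination reduces to kg·m/s² = N)

1.25 N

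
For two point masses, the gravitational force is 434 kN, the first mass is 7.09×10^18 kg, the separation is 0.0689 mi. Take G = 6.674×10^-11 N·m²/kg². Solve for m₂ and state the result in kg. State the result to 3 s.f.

Solving F = G·m₁·m₂/r² for m₂: m₂ = F·r²/(G·m₁).
F = 434 kN = 4.340×10^5 N; m₁ = 7.09×10^18 kg; r = 0.0689 mi = 110.9 m; G = 6.674×10^-11 N·m²/kg².
m₂ = 11.28 kg

11.3 kg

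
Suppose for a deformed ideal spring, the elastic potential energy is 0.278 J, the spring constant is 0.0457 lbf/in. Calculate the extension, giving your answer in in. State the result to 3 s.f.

10.4 in

Rearranging U = ½k·x² for x: x = √(2U/k).
U = 0.278 J; k = 0.0457 lbf/in = 8.003 N/m.
x = 0.2636 m
0.2636 m × (1 in / 0.02540 m) = 10.38 in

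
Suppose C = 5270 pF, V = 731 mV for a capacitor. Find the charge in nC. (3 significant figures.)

3.85 nC

Rearranging: Q = CV.
C = 5270 pF = 5.270×10^-9 F; V = 731 mV = 0.7310 V.
Q = 3.852×10^-9 C
3.852×10^-9 C × (1 nC / 1.000×10^-9 C) = 3.852 nC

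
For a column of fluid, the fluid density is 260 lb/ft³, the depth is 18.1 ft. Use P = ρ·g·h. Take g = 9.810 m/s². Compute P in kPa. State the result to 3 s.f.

225 kPa

P is given directly by: P = ρgh.
ρ = 260 lb/ft³ = 4165 kg/m³; h = 18.1 ft = 5.517 m; g = 9.810 m/s².
P = 2.254×10^5 Pa  (the unit combination reduces to kg/(m·s²) = Pa)
2.254×10^5 Pa × (1 kPa / 1000 Pa) = 225.4 kPa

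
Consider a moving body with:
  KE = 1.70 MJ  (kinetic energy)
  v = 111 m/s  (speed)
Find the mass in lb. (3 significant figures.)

Rearranging: m = 2·KE/v².
KE = 1.70 MJ = 1.700×10^6 J; v = 111 m/s.
m = 276.0 kg
276.0 kg × (1 lb / 0.4536 kg) = 608.4 lb

608 lb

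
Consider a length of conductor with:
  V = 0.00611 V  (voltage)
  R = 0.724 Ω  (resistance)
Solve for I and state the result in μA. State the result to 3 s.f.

From Ohm's law: I = V/R.
V = 0.00611 V; R = 0.724 Ω.
I = 0.008439 A
0.008439 A × (1 μA / 1.000×10^-6 A) = 8439 μA

8440 μA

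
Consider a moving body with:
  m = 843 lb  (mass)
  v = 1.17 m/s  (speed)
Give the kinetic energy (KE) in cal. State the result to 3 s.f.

62.6 cal

Directly: KE = ½mv².
m = 843 lb = 382.4 kg; v = 1.17 m/s.
KE = 261.7 J
261.7 J × (1 cal / 4.184 J) = 62.55 cal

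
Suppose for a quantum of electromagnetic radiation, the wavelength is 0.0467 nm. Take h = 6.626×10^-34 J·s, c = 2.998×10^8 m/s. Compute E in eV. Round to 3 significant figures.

26500 eV

Directly: E = hc/λ.
λ = 0.0467 nm = 4.670×10^-11 m; h = 6.626×10^-34 J·s; c = 2.998×10^8 m/s.
E = 4.254×10^-15 J  (the unit combination reduces to kg·m²/s² = J)
4.254×10^-15 J × (1 eV / 1.602×10^-19 J) = 26549 eV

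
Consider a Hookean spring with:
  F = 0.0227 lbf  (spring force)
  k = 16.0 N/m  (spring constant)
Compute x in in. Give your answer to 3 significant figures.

From Hooke's law: x = F/k.
F = 0.0227 lbf = 0.1010 N; k = 16.0 N/m.
x = 0.006311 m
0.006311 m × (1 in / 0.02540 m) = 0.2485 in

0.248 in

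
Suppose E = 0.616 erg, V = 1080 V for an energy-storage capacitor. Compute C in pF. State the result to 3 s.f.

Rearranging: C = 2E/V².
E = 0.616 erg = 6.160×10^-8 J; V = 1080 V.
C = 1.056×10^-13 F
1.056×10^-13 F × (1 pF / 1.000×10^-12 F) = 0.1056 pF

0.106 pF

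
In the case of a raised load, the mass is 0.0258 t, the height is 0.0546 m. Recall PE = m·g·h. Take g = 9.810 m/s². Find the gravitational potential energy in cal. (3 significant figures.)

3.30 cal

Directly: PE = mgh.
m = 0.0258 t = 25.80 kg; h = 0.0546 m; g = 9.810 m/s².
PE = 13.82 J
13.82 J × (1 cal / 4.184 J) = 3.303 cal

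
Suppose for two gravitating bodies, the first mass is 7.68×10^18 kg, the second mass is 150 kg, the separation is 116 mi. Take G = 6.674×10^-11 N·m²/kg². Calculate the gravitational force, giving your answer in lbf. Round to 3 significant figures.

0.496 lbf

F is given directly by: F = Gm₁m₂/r².
m₁ = 7.68×10^18 kg; m₂ = 150 kg; r = 116 mi = 1.867×10^5 m; G = 6.674×10^-11 N·m²/kg².
F = 2.206 N  (the unit combination reduces to kg·m/s² = N)
2.206 N × (1 lbf / 4.448 N) = 0.4960 lbf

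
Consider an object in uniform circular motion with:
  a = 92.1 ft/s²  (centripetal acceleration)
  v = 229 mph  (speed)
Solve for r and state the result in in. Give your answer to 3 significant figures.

Rearranging: r = v²/a.
a = 92.1 ft/s² = 28.07 m/s²; v = 229 mph = 102.4 m/s.
r = 373.3 m
373.3 m × (1 in / 0.02540 m) = 14698 in

14700 in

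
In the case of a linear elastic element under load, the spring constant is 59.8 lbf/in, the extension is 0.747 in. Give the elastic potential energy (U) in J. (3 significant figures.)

1.89 J

U is given directly by: U = ½kx².
k = 59.8 lbf/in = 10473 N/m; x = 0.747 in = 0.01897 m.
U = 1.885 J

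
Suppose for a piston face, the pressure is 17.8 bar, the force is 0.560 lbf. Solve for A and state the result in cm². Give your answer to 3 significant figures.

Rearranging P = F/A for A: A = F/P.
P = 17.8 bar = 1.780×10^6 Pa; F = 0.560 lbf = 2.491 N.
A = 1.399×10^-6 m²
1.399×10^-6 m² × (1 cm² / 1.000×10^-4 m²) = 0.01399 cm²

0.0140 cm²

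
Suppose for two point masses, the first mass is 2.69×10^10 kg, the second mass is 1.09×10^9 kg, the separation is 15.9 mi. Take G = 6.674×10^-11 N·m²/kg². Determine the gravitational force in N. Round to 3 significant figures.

2.99 N

From Newton's law of gravitation: F = Gm₁m₂/r².
m₁ = 2.69×10^10 kg; m₂ = 1.09×10^9 kg; r = 15.9 mi = 25589 m; G = 6.674×10^-11 N·m²/kg².
F = 2.989 N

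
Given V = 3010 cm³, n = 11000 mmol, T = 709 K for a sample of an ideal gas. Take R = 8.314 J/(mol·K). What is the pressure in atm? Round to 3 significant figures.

P is given directly by: P = nRT/V.
V = 3010 cm³ = 0.003010 m³; n = 11000 mmol = 11.00 mol; T = 709 K; R = 8.314 J/(mol·K).
P = 2.154×10^7 Pa
2.154×10^7 Pa × (1 atm / 1.013×10^5 Pa) = 212.6 atm

213 atm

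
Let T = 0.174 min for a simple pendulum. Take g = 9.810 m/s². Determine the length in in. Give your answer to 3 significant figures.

Solving T = 2π√(L/g) for L: L = g·(T/2π)².
T = 0.174 min = 10.44 s; g = 9.810 m/s².
L = 27.08 m
27.08 m × (1 in / 0.02540 m) = 1066 in

1070 in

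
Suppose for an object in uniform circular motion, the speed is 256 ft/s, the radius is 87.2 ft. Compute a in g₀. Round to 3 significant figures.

23.4 g₀

a is given directly by: a = v²/r.
v = 256 ft/s = 78.03 m/s; r = 87.2 ft = 26.58 m.
a = 229.1 m/s²
229.1 m/s² × (1 g₀ / 9.807 m/s²) = 23.36 g₀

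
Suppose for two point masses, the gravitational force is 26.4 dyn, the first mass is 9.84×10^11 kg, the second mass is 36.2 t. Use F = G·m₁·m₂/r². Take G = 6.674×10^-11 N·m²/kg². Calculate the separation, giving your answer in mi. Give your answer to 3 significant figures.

From Newton's law of gravitation: r = √(G·m₁m₂/F).
F = 26.4 dyn = 2.640×10^-4 N; m₁ = 9.84×10^11 kg; m₂ = 36.2 t = 36200 kg; G = 6.674×10^-11 N·m²/kg².
r = 94895 m
94895 m × (1 mi / 1609 m) = 58.96 mi

59.0 mi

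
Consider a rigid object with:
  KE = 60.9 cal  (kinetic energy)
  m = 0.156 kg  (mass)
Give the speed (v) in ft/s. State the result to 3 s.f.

188 ft/s

Solving KE = ½mv² for v: v = √(2·KE/m).
KE = 60.9 cal = 254.8 J; m = 0.156 kg.
v = 57.16 m/s
57.16 m/s × (1 ft/s / 0.3048 m/s) = 187.5 ft/s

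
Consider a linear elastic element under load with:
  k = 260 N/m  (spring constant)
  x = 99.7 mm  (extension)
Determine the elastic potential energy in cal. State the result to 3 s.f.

U is given directly by: U = ½kx².
k = 260 N/m; x = 99.7 mm = 0.09970 m.
U = 1.292 J
1.292 J × (1 cal / 4.184 J) = 0.3088 cal

0.309 cal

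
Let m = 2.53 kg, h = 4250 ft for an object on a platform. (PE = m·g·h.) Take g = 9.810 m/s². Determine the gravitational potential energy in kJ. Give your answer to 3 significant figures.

32.2 kJ

Directly: PE = mgh.
m = 2.53 kg; h = 4250 ft = 1295 m; g = 9.810 m/s².
PE = 32151 J  (the unit combination reduces to kg·m²/s² = J)
32151 J × (1 kJ / 1000 J) = 32.15 kJ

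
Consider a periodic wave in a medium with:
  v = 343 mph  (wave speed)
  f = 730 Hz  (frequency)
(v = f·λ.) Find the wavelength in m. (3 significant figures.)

Rearranging v = f·λ for λ: λ = v/f.
v = 343 mph = 153.3 m/s; f = 730 Hz.
λ = 0.2100 m

0.210 m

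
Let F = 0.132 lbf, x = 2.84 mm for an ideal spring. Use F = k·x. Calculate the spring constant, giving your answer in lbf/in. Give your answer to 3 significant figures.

1.18 lbf/in

Solving F = k·x for k: k = F/x.
F = 0.132 lbf = 0.5872 N; x = 2.84 mm = 0.002840 m.
k = 206.7 N/m
206.7 N/m × (1 lbf/in / 175.1 N/m) = 1.181 lbf/in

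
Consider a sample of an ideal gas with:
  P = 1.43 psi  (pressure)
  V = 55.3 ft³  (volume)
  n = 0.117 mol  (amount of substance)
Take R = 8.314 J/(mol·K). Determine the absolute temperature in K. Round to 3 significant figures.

15900 K

From the ideal-gas law: T = PV/(nR).
P = 1.43 psi = 9860 Pa; V = 55.3 ft³ = 1.566 m³; n = 0.117 mol; R = 8.314 J/(mol·K).
T = 15872 K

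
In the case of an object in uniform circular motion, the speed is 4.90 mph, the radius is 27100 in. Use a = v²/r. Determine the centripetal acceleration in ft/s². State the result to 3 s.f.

Directly: a = v²/r.
v = 4.90 mph = 2.190 m/s; r = 27100 in = 688.3 m.
a = 0.006971 m/s²
0.006971 m/s² × (1 ft/s² / 0.3048 m/s²) = 0.02287 ft/s²

0.0229 ft/s²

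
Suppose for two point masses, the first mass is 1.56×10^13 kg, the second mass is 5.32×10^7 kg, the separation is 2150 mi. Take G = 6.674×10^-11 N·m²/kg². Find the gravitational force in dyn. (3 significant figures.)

F is given directly by: F = Gm₁m₂/r².
m₁ = 1.56×10^13 kg; m₂ = 5.32×10^7 kg; r = 2150 mi = 3.460×10^6 m; G = 6.674×10^-11 N·m²/kg².
F = 0.004626 N  (the unit combination reduces to kg·m/s² = N)
0.004626 N × (1 dyn / 1.000×10^-5 N) = 462.6 dyn

463 dyn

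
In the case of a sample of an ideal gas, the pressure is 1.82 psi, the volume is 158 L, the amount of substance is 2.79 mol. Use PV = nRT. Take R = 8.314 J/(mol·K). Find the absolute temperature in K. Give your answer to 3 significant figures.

85.5 K

Solving PV = nRT for T: T = PV/(nR).
P = 1.82 psi = 12548 Pa; V = 158 L = 0.1580 m³; n = 2.79 mol; R = 8.314 J/(mol·K).
T = 85.47 K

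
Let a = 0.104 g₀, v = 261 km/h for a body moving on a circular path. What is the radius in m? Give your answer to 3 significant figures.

5150 m

Rearranging a = v²/r for r: r = v²/a.
a = 0.104 g₀ = 1.020 m/s²; v = 261 km/h = 72.50 m/s.
r = 5154 m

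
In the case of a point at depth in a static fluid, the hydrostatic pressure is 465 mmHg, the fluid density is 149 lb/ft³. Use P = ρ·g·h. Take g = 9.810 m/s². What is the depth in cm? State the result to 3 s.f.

265 cm

Rearranging: h = P/(ρ·g).
P = 465 mmHg = 61995 Pa; ρ = 149 lb/ft³ = 2387 kg/m³; g = 9.810 m/s².
h = 2.648 m
2.648 m × (1 cm / 0.01000 m) = 264.8 cm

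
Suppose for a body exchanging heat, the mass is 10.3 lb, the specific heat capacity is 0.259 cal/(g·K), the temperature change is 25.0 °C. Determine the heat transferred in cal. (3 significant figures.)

Directly: Q = mcΔT.
m = 10.3 lb = 4.672 kg; c = 0.259 cal/(g·K) = 1084 J/(kg·K); ΔT = 25.0 °C = 25.00 K.
Q = 1.266×10^5 J
1.266×10^5 J × (1 cal / 4.184 J) = 30251 cal

30300 cal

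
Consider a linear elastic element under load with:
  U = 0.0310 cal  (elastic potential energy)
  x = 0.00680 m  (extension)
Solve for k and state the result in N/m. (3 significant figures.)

5610 N/m

Rearranging: k = 2U/x².
U = 0.0310 cal = 0.1297 J; x = 0.00680 m.
k = 5610 N/m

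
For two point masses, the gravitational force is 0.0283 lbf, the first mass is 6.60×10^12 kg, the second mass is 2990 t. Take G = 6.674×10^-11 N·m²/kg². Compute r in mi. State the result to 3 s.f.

63.6 mi

Solving F = G·m₁·m₂/r² for r: r = √(G·m₁m₂/F).
F = 0.0283 lbf = 0.1259 N; m₁ = 6.60×10^12 kg; m₂ = 2990 t = 2.990×10^6 kg; G = 6.674×10^-11 N·m²/kg².
r = 1.023×10^5 m
1.023×10^5 m × (1 mi / 1609 m) = 63.56 mi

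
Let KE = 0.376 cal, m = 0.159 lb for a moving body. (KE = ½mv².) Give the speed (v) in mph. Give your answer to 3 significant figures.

14.8 mph

Rearranging: v = √(2·KE/m).
KE = 0.376 cal = 1.573 J; m = 0.159 lb = 0.07212 kg.
v = 6.605 m/s
6.605 m/s × (1 mph / 0.4470 m/s) = 14.77 mph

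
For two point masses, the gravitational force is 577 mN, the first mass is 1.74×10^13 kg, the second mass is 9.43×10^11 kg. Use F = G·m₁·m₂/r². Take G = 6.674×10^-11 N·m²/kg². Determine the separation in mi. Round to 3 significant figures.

Rearranging: r = √(G·m₁m₂/F).
F = 577 mN = 0.5770 N; m₁ = 1.74×10^13 kg; m₂ = 9.43×10^11 kg; G = 6.674×10^-11 N·m²/kg².
r = 4.356×10^7 m
4.356×10^7 m × (1 mi / 1609 m) = 27070 mi

27100 mi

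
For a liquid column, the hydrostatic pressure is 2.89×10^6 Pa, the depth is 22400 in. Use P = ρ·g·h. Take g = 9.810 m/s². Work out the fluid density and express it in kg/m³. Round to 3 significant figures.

Solving P = ρ·g·h for ρ: ρ = P/(g·h).
P = 2.89×10^6 Pa; h = 22400 in = 569.0 m; g = 9.810 m/s².
ρ = 517.8 kg/m³

518 kg/m³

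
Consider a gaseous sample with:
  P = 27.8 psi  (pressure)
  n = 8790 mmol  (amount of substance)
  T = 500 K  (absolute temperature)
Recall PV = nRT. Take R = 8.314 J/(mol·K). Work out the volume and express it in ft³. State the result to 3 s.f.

6.73 ft³

From the ideal-gas law: V = nRT/P.
P = 27.8 psi = 1.917×10^5 Pa; n = 8790 mmol = 8.790 mol; T = 500 K; R = 8.314 J/(mol·K).
V = 0.1906 m³
0.1906 m³ × (1 ft³ / 0.02832 m³) = 6.732 ft³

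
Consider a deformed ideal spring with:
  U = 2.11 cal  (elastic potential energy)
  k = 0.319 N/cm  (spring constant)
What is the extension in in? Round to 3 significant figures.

29.3 in

Rearranging: x = √(2U/k).
U = 2.11 cal = 8.828 J; k = 0.319 N/cm = 31.90 N/m.
x = 0.7440 m
0.7440 m × (1 in / 0.02540 m) = 29.29 in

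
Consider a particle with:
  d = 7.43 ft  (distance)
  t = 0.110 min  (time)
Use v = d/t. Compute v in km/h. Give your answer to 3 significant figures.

v is given directly by: v = d/t.
d = 7.43 ft = 2.265 m; t = 0.110 min = 6.600 s.
v = 0.3431 m/s
0.3431 m/s × (1 km/h / 0.2778 m/s) = 1.235 km/h

1.24 km/h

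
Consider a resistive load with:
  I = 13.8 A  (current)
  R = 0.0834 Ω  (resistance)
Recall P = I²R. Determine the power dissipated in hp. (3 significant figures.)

Directly: P = I²R.
I = 13.8 A; R = 0.0834 Ω.
P = 15.88 W  (the unit combination reduces to kg·m²/s³ = W)
15.88 W × (1 hp / 745.7 W) = 0.02130 hp

0.0213 hp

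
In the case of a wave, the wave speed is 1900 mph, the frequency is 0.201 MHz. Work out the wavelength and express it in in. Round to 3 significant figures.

0.166 in

Rearranging: λ = v/f.
v = 1900 mph = 849.4 m/s; f = 0.201 MHz = 2.010×10^5 Hz.
λ = 0.004226 m
0.004226 m × (1 in / 0.02540 m) = 0.1664 in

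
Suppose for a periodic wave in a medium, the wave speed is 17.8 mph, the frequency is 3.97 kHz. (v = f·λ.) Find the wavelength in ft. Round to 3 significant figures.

Solving v = f·λ for λ: λ = v/f.
v = 17.8 mph = 7.957 m/s; f = 3.97 kHz = 3970 Hz.
λ = 0.002004 m
0.002004 m × (1 ft / 0.3048 m) = 0.006576 ft

0.00658 ft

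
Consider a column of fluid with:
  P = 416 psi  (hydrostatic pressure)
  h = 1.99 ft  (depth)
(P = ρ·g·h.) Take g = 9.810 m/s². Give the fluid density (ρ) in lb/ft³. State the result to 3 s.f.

Rearranging P = ρ·g·h for ρ: ρ = P/(g·h).
P = 416 psi = 2.868×10^6 Pa; h = 1.99 ft = 0.6066 m; g = 9.810 m/s².
ρ = 4.820×10^5 kg/m³
4.820×10^5 kg/m³ × (1 lb/ft³ / 16.02 kg/m³) = 30092 lb/ft³

30100 lb/ft³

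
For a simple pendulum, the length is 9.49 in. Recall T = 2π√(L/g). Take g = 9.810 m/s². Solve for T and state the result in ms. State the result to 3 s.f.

T is given directly by: T = 2π√(L/g).
L = 9.49 in = 0.2410 m; g = 9.810 m/s².
T = 0.9849 s
0.9849 s × (1 ms / 0.001000 s) = 984.9 ms

985 ms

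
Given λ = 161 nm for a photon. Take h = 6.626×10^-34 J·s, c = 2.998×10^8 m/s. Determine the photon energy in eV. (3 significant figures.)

7.70 eV

Directly: E = hc/λ.
λ = 161 nm = 1.610×10^-7 m; h = 6.626×10^-34 J·s; c = 2.998×10^8 m/s.
E = 1.234×10^-18 J  (the unit combination reduces to kg·m²/s² = J)
1.234×10^-18 J × (1 eV / 1.602×10^-19 J) = 7.701 eV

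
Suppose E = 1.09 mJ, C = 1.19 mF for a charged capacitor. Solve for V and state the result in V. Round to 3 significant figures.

1.35 V

Rearranging E = ½C·V² for V: V = √(2E/C).
E = 1.09 mJ = 0.001090 J; C = 1.19 mF = 0.001190 F.
V = 1.353 V  (the unit combination reduces to kg·m²/(A·s³) = V)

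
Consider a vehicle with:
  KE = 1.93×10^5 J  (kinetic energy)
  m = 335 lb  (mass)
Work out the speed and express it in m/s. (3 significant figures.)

Solving KE = ½mv² for v: v = √(2·KE/m).
KE = 1.93×10^5 J; m = 335 lb = 152.0 kg.
v = 50.40 m/s

50.4 m/s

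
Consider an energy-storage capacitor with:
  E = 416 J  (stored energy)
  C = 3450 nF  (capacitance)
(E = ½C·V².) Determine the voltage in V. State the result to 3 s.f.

Rearranging E = ½C·V² for V: V = √(2E/C).
E = 416 J; C = 3450 nF = 3.450×10^-6 F.
V = 15529 V

15500 V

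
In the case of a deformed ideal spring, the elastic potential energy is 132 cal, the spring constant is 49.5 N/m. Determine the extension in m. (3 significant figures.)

Rearranging U = ½k·x² for x: x = √(2U/k).
U = 132 cal = 552.3 J; k = 49.5 N/m.
x = 4.724 m

4.72 m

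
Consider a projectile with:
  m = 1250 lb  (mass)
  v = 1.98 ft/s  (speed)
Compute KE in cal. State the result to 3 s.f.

24.7 cal

KE is given directly by: KE = ½mv².
m = 1250 lb = 567.0 kg; v = 1.98 ft/s = 0.6035 m/s.
KE = 103.3 J  (the unit combination reduces to kg·m²/s² = J)
103.3 J × (1 cal / 4.184 J) = 24.68 cal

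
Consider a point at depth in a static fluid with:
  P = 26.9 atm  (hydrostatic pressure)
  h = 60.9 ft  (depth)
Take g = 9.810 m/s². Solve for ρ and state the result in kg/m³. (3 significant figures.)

15000 kg/m³

Rearranging P = ρ·g·h for ρ: ρ = P/(g·h).
P = 26.9 atm = 2.726×10^6 Pa; h = 60.9 ft = 18.56 m; g = 9.810 m/s².
ρ = 14968 kg/m³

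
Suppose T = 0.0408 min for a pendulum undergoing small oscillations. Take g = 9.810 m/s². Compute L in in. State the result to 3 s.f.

Rearranging T = 2π√(L/g) for L: L = g·(T/2π)².
T = 0.0408 min = 2.448 s; g = 9.810 m/s².
L = 1.489 m
1.489 m × (1 in / 0.02540 m) = 58.63 in

58.6 in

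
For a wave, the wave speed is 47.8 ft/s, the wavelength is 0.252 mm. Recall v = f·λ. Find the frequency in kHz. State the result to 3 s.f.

57.8 kHz

Solving v = f·λ for f: f = v/λ.
v = 47.8 ft/s = 14.57 m/s; λ = 0.252 mm = 2.520×10^-4 m.
f = 57815 Hz
57815 Hz × (1 kHz / 1000 Hz) = 57.82 kHz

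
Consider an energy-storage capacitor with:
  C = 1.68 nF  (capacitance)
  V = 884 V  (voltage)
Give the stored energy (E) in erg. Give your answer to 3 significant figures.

Directly: E = ½CV².
C = 1.68 nF = 1.680×10^-9 F; V = 884 V.
E = 6.564×10^-4 J
6.564×10^-4 J × (1 erg / 1.000×10^-7 J) = 6564 erg

6560 erg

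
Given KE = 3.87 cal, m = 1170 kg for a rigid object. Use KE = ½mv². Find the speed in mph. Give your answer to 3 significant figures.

Solving KE = ½mv² for v: v = √(2·KE/m).
KE = 3.87 cal = 16.19 J; m = 1170 kg.
v = 0.1664 m/s
0.1664 m/s × (1 mph / 0.4470 m/s) = 0.3722 mph

0.372 mph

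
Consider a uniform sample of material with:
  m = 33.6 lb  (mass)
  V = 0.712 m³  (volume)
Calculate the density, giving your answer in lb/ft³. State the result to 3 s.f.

1.34 lb/ft³

ρ is given directly by: ρ = m/V.
m = 33.6 lb = 15.24 kg; V = 0.712 m³.
ρ = 21.41 kg/m³
21.41 kg/m³ × (1 lb/ft³ / 16.02 kg/m³) = 1.336 lb/ft³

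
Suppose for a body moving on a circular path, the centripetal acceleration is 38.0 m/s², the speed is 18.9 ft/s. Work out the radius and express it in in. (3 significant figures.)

34.4 in

Rearranging: r = v²/a.
a = 38.0 m/s²; v = 18.9 ft/s = 5.761 m/s.
r = 0.8733 m
0.8733 m × (1 in / 0.02540 m) = 34.38 in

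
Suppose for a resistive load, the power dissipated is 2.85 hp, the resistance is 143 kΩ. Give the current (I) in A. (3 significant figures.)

0.122 A

Rearranging: I = √(P/R).
P = 2.85 hp = 2125 W; R = 143 kΩ = 1.430×10^5 Ω.
I = 0.1219 A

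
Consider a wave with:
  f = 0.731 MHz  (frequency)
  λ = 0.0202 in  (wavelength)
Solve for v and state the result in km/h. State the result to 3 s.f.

1350 km/h

v is given directly by: v = fλ.
f = 0.731 MHz = 7.310×10^5 Hz; λ = 0.0202 in = 5.131×10^-4 m.
v = 375.1 m/s
375.1 m/s × (1 km/h / 0.2778 m/s) = 1350 km/h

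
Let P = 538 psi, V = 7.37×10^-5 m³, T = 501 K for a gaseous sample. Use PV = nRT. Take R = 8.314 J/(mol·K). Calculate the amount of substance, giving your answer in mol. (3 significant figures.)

0.0656 mol

From the ideal-gas law: n = PV/(RT).
P = 538 psi = 3.709×10^6 Pa; V = 7.37×10^-5 m³; T = 501 K; R = 8.314 J/(mol·K).
n = 0.06563 mol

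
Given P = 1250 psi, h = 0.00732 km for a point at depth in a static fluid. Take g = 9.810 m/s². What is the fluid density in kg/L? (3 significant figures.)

120 kg/L

Solving P = ρ·g·h for ρ: ρ = P/(g·h).
P = 1250 psi = 8.618×10^6 Pa; h = 0.00732 km = 7.320 m; g = 9.810 m/s².
ρ = 1.200×10^5 kg/m³
1.200×10^5 kg/m³ × (1 kg/L / 1000 kg/m³) = 120.0 kg/L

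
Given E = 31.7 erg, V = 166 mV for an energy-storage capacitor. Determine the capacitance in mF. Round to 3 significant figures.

Rearranging E = ½C·V² for C: C = 2E/V².
E = 31.7 erg = 3.170×10^-6 J; V = 166 mV = 0.1660 V.
C = 2.301×10^-4 F
2.301×10^-4 F × (1 mF / 0.001000 F) = 0.2301 mF

0.230 mF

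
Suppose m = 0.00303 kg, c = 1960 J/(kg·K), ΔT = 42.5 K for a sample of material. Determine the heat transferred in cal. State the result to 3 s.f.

Directly: Q = mcΔT.
m = 0.00303 kg; c = 1960 J/(kg·K); ΔT = 42.5 K.
Q = 252.4 J
252.4 J × (1 cal / 4.184 J) = 60.32 cal

60.3 cal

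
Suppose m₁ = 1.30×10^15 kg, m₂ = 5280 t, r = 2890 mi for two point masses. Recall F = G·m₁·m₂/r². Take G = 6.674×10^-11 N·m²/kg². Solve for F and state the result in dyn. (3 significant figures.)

2120 dyn

From Newton's law of gravitation: F = Gm₁m₂/r².
m₁ = 1.30×10^15 kg; m₂ = 5280 t = 5.280×10^6 kg; r = 2890 mi = 4.651×10^6 m; G = 6.674×10^-11 N·m²/kg².
F = 0.02118 N  (the unit combination reduces to kg·m/s² = N)
0.02118 N × (1 dyn / 1.000×10^-5 N) = 2118 dyn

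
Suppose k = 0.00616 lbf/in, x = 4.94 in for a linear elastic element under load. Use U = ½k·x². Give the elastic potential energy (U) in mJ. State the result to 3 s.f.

Directly: U = ½kx².
k = 0.00616 lbf/in = 1.079 N/m; x = 4.94 in = 0.1255 m.
U = 0.008492 J  (the unit combination reduces to kg·m²/s² = J)
0.008492 J × (1 mJ / 0.001000 J) = 8.492 mJ

8.49 mJ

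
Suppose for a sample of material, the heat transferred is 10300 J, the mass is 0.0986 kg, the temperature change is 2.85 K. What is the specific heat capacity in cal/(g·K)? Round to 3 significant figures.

Rearranging: c = Q/(m·ΔT).
Q = 10300 J; m = 0.0986 kg; ΔT = 2.85 K.
c = 36653 J/(kg·K)
36653 J/(kg·K) × (1 cal/(g·K) / 4184 J/(kg·K)) = 8.760 cal/(g·K)

8.76 cal/(g·K)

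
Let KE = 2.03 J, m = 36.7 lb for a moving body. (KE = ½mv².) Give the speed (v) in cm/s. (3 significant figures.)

49.4 cm/s

Rearranging KE = ½mv² for v: v = √(2·KE/m).
KE = 2.03 J; m = 36.7 lb = 16.65 kg.
v = 0.4939 m/s
0.4939 m/s × (1 cm/s / 0.01000 m/s) = 49.39 cm/s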